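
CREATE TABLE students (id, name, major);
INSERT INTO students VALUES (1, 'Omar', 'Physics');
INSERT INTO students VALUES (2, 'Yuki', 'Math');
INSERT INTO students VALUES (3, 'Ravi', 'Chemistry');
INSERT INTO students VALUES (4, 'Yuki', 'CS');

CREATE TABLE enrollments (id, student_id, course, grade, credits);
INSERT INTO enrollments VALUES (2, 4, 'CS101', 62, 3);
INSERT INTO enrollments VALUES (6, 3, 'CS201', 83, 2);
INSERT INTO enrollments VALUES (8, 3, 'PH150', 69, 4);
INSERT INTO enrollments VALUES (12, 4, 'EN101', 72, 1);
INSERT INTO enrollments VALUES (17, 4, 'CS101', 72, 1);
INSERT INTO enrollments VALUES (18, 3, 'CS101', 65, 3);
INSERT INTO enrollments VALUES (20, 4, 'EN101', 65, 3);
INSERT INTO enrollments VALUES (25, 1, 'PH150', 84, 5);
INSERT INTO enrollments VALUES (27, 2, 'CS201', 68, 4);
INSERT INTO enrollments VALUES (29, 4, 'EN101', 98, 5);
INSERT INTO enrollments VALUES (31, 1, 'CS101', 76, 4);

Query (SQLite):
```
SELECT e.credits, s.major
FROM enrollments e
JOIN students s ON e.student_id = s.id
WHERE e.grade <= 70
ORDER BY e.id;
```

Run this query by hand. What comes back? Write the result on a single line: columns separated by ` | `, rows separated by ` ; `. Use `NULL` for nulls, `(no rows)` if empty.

Each enrollments row matches the students row where student_id = students.id.
Then keep rows with e.grade <= 70.

3 | CS ; 4 | Chemistry ; 3 | Chemistry ; 3 | CS ; 4 | Math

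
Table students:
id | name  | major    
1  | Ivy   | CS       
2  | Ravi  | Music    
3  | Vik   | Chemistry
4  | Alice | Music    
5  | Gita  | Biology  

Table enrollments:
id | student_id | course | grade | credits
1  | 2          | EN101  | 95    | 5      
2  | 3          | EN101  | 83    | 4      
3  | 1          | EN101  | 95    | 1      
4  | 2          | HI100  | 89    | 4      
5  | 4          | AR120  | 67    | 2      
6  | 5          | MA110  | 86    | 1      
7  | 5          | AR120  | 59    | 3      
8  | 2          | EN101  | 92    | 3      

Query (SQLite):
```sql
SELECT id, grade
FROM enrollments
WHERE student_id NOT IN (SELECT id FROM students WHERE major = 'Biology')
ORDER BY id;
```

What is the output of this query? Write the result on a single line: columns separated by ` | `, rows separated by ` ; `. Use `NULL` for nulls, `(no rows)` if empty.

1 | 95 ; 2 | 83 ; 3 | 95 ; 4 | 89 ; 5 | 67 ; 8 | 92

Inner query: students.id where major = 'Biology'.
Outer: keep enrollments rows whose student_id is not in that set.
Inner query → {5}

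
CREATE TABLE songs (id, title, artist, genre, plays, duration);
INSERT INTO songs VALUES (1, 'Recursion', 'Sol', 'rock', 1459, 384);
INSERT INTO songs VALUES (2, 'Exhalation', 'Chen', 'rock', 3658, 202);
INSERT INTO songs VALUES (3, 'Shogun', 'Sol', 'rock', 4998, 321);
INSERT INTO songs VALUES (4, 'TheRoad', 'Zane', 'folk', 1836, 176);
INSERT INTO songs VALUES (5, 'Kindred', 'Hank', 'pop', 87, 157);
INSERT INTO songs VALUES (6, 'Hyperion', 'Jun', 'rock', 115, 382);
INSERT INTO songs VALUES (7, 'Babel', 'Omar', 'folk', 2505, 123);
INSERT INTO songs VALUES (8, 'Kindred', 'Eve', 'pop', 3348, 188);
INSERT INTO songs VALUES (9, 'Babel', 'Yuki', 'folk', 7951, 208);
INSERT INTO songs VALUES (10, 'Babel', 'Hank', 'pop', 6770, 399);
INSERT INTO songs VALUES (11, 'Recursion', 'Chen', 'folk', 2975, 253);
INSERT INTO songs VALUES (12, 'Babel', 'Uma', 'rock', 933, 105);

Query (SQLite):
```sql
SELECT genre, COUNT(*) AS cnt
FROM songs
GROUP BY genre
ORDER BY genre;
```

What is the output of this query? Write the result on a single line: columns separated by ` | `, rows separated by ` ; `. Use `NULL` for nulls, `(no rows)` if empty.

folk | 4 ; pop | 3 ; rock | 5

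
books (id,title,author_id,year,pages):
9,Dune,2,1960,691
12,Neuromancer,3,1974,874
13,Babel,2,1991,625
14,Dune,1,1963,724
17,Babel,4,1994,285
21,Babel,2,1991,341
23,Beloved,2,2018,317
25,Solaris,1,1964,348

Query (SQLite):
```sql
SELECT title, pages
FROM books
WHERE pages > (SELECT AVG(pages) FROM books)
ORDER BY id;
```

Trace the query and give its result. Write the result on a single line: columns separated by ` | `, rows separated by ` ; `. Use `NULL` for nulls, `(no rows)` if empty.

Scalar subquery: AVG(pages) over all books rows = 525.625.
Keep rows where pages > that value.

Dune | 691 ; Neuromancer | 874 ; Babel | 625 ; Dune | 724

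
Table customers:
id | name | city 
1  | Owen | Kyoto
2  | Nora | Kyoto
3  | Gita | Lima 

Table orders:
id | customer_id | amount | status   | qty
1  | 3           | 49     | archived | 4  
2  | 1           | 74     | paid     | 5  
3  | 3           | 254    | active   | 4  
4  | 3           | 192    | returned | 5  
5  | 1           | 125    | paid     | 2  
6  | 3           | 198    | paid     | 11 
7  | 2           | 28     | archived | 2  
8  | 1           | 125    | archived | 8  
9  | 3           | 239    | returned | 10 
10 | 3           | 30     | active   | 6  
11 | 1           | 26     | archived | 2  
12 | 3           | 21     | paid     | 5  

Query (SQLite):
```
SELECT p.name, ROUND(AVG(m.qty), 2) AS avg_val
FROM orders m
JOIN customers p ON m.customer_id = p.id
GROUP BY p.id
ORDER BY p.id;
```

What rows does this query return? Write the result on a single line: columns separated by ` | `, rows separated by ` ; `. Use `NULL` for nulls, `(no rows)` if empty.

Owen | 4.25 ; Nora | 2 ; Gita | 6.43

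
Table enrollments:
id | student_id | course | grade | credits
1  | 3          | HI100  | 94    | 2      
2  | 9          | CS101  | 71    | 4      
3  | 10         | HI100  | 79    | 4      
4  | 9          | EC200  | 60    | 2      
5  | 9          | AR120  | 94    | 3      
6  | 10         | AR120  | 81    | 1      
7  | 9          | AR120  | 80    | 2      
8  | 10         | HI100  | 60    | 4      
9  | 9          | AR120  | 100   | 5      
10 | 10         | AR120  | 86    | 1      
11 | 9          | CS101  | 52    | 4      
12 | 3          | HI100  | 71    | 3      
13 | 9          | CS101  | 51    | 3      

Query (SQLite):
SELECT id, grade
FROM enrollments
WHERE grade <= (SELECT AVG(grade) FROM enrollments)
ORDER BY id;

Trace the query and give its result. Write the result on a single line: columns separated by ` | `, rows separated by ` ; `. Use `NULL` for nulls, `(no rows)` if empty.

2 | 71 ; 4 | 60 ; 8 | 60 ; 11 | 52 ; 12 | 71 ; 13 | 51

Scalar subquery: AVG(grade) over all enrollments rows = 75.307692 (≈; comparison uses full precision).
Keep rows where grade <= that value.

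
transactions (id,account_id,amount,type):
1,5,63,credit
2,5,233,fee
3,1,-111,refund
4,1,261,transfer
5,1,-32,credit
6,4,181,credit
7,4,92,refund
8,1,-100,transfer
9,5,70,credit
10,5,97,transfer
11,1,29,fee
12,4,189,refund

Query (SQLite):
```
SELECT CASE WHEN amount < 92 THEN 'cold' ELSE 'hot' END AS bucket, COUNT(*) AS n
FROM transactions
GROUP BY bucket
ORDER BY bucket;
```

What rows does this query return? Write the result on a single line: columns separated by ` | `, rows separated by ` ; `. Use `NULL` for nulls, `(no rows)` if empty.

Bucket rows by amount < 92 → 'cold' else 'hot'; count each bucket.

cold | 6 ; hot | 6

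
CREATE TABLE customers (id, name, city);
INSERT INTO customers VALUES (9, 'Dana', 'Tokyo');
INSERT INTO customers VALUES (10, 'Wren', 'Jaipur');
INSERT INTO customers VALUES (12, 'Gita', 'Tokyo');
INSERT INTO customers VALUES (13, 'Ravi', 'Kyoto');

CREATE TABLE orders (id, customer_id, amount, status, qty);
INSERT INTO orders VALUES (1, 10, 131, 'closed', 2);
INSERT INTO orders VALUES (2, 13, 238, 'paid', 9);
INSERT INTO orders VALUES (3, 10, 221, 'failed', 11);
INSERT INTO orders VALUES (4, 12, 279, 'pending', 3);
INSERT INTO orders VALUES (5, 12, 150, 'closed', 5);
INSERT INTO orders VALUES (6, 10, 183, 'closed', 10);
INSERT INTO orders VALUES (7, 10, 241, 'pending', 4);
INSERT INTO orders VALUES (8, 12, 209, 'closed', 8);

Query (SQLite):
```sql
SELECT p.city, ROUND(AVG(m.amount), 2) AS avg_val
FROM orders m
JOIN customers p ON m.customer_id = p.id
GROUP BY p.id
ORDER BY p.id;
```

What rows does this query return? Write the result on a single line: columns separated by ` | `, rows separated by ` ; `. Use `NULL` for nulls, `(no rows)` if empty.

Join each orders row to its customers via customer_id.
Group joined rows by customers.id; compute ROUND(AVG(m.amount), 2) per group.
  10: ids {1, 3, 6, 7} → ROUND(AVG(m.amount), 2)=194
  12: ids {4, 5, 8} → ROUND(AVG(m.amount), 2)=212.67
  13: ids {2} → ROUND(AVG(m.amount), 2)=238

Jaipur | 194 ; Tokyo | 212.67 ; Kyoto | 238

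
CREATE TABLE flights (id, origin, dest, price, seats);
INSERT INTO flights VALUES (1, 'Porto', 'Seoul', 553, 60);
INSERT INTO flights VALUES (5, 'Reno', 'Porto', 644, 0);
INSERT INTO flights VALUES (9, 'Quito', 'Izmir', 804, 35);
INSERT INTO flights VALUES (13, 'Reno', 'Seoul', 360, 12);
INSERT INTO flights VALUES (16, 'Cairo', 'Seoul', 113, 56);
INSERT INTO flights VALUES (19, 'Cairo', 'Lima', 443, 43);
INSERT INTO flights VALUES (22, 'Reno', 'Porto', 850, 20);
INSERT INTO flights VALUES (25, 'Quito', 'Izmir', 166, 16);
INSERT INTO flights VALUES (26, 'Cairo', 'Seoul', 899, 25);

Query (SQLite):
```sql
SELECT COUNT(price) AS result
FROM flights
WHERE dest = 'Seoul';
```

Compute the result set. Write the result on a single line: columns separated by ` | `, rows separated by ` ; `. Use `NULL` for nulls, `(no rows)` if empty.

4

Rows where dest='Seoul' → price values: [553, 360, 113, 899].
COUNT(price) counts non-NULL values → 4.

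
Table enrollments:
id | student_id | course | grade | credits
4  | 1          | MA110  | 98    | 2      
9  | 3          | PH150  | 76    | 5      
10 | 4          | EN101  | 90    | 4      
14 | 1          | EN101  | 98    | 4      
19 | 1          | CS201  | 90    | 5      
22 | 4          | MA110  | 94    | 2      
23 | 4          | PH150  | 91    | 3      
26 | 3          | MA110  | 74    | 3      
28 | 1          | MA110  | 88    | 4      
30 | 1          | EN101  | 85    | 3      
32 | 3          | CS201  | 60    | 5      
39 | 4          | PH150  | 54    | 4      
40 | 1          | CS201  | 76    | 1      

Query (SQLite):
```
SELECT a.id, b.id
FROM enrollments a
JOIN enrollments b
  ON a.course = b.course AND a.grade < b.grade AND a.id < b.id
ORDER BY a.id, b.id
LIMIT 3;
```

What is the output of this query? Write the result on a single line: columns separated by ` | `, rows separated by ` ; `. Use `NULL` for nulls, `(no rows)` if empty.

9 | 23 ; 10 | 14 ; 26 | 28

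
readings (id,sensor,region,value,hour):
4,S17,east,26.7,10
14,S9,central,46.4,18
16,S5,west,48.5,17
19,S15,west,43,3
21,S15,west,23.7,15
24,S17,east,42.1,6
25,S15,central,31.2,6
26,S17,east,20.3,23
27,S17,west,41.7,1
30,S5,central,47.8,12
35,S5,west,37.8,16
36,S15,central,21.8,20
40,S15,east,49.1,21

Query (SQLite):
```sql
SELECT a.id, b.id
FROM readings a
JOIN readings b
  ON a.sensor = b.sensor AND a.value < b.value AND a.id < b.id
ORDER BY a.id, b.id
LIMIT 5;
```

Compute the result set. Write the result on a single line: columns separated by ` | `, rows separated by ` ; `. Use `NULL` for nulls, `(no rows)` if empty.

Pairs (a,b) with same sensor, a.value < b.value, a.id < b.id.
sensor groups: S15:{19,21,25,36,40} S17:{4,24,26,27} S5:{16,30,35} S9:{14}
Ordered by (a.id, b.id); first 5.

4 | 24 ; 4 | 27 ; 19 | 40 ; 21 | 25 ; 21 | 40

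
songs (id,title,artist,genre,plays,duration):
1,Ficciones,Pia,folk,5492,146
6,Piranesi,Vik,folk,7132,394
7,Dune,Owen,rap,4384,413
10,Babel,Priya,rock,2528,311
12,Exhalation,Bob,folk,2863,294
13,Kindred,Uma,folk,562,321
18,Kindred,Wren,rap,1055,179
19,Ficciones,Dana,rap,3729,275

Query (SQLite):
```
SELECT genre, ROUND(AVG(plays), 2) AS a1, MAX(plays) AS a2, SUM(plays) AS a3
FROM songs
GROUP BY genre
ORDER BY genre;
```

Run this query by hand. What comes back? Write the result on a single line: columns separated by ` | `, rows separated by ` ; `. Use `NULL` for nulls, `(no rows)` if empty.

folk | 4012.25 | 7132 | 16049 ; rap | 3056 | 4384 | 9168 ; rock | 2528 | 2528 | 2528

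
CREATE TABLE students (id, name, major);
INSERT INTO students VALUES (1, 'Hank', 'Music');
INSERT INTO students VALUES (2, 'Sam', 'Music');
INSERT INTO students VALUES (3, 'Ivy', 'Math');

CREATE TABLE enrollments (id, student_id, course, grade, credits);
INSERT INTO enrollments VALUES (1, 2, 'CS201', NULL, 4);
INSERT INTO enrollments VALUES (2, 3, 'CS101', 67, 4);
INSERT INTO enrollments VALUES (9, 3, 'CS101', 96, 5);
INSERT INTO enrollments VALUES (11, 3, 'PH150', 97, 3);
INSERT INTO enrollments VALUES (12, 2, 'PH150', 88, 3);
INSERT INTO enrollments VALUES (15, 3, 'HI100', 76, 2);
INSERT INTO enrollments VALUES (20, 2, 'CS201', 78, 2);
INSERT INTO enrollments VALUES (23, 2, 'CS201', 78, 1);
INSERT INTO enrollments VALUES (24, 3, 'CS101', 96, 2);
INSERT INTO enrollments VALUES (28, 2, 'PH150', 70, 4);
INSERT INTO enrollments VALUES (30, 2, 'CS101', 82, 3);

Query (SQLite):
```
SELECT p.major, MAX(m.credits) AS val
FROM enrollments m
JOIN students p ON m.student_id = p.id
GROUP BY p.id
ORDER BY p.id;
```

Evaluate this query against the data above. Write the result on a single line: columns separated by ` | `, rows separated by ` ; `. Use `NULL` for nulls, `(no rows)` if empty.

Music | 4 ; Math | 5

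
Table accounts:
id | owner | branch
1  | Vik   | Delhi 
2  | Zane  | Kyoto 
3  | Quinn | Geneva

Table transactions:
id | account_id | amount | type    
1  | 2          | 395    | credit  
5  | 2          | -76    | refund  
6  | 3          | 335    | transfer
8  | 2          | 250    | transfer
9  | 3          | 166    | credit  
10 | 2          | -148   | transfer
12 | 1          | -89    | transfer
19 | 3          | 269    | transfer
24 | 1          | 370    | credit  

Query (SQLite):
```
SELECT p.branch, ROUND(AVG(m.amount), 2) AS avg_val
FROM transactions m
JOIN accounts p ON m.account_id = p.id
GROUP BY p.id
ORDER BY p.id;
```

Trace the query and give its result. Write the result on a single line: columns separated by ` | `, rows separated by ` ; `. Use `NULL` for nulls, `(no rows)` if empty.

Join each transactions row to its accounts via account_id.
Group joined rows by accounts.id; compute ROUND(AVG(m.amount), 2) per group.
  1: ids {12, 24} → ROUND(AVG(m.amount), 2)=140.5
  2: ids {1, 5, 8, 10} → ROUND(AVG(m.amount), 2)=105.25
  3: ids {6, 9, 19} → ROUND(AVG(m.amount), 2)=256.67

Delhi | 140.5 ; Kyoto | 105.25 ; Geneva | 256.67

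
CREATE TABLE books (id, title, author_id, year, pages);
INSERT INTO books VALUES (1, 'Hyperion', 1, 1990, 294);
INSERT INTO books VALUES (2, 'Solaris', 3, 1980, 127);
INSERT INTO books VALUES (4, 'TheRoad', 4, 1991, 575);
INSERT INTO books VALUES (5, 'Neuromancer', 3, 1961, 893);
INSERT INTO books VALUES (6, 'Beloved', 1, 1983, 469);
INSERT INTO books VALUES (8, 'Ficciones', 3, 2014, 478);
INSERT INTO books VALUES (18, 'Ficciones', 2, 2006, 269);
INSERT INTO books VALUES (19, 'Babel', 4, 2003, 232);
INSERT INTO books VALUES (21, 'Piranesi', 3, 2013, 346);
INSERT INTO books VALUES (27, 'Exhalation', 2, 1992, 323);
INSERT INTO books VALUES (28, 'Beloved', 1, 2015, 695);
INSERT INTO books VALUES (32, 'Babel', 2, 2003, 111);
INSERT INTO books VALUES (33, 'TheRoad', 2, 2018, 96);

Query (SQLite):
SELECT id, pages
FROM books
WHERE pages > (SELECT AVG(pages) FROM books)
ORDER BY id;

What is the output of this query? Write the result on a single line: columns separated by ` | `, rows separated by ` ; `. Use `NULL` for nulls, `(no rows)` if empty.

Scalar subquery: AVG(pages) over all books rows = 377.538462 (≈; comparison uses full precision).
Keep rows where pages > that value.

4 | 575 ; 5 | 893 ; 6 | 469 ; 8 | 478 ; 28 | 695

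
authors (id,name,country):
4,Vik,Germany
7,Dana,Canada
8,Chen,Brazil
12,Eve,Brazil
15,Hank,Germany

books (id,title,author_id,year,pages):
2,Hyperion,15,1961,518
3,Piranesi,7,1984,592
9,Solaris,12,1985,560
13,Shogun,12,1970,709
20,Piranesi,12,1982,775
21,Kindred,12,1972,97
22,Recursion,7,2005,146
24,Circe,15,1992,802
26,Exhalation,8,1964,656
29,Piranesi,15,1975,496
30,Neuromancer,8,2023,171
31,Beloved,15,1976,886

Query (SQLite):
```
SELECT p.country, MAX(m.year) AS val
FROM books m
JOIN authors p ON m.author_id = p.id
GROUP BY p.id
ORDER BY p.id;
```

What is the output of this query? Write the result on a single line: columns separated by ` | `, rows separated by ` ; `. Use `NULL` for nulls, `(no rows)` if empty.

Join each books row to its authors via author_id.
Group joined rows by authors.id; compute MAX(m.year) per group.
  7: ids {3, 22} → MAX(m.year)=2005
  8: ids {26, 30} → MAX(m.year)=2023
  12: ids {9, 13, 20, 21} → MAX(m.year)=1985
  15: ids {2, 24, 29, 31} → MAX(m.year)=1992

Canada | 2005 ; Brazil | 2023 ; Brazil | 1985 ; Germany | 1992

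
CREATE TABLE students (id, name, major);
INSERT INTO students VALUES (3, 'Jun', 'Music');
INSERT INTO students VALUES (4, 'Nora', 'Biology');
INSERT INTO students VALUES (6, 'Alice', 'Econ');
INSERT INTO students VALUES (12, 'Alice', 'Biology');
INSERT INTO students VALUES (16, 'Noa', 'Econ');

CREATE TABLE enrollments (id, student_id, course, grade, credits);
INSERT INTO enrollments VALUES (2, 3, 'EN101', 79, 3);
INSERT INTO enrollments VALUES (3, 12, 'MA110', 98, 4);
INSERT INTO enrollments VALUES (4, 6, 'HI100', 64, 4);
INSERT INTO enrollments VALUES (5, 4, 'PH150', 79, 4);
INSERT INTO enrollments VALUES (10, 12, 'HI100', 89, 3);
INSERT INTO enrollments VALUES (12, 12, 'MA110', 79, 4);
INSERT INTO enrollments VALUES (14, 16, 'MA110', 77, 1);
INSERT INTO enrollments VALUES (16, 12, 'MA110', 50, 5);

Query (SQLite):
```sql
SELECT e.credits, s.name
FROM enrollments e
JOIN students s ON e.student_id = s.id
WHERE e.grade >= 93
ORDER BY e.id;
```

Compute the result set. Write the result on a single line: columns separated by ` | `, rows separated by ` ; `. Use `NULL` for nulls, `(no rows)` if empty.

Each enrollments row matches the students row where student_id = students.id.
Then keep rows with e.grade >= 93.

4 | Alice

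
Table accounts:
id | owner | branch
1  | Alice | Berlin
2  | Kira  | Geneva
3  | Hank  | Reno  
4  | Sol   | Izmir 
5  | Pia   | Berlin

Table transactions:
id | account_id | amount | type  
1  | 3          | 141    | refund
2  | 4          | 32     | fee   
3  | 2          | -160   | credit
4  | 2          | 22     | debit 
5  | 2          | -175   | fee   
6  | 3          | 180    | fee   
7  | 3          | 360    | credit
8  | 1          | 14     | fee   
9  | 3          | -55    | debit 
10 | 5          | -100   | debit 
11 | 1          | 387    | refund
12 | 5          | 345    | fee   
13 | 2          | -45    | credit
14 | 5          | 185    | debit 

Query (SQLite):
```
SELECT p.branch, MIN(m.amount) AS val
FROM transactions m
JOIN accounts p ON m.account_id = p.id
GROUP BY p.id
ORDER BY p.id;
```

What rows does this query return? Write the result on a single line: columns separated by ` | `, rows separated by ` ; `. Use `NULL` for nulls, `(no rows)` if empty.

Berlin | 14 ; Geneva | -175 ; Reno | -55 ; Izmir | 32 ; Berlin | -100

Join each transactions row to its accounts via account_id.
Group joined rows by accounts.id; compute MIN(m.amount) per group.
  1: ids {8, 11} → MIN(m.amount)=14
  2: ids {3, 4, 5, 13} → MIN(m.amount)=-175
  3: ids {1, 6, 7, 9} → MIN(m.amount)=-55
  4: ids {2} → MIN(m.amount)=32
  5: ids {10, 12, 14} → MIN(m.amount)=-100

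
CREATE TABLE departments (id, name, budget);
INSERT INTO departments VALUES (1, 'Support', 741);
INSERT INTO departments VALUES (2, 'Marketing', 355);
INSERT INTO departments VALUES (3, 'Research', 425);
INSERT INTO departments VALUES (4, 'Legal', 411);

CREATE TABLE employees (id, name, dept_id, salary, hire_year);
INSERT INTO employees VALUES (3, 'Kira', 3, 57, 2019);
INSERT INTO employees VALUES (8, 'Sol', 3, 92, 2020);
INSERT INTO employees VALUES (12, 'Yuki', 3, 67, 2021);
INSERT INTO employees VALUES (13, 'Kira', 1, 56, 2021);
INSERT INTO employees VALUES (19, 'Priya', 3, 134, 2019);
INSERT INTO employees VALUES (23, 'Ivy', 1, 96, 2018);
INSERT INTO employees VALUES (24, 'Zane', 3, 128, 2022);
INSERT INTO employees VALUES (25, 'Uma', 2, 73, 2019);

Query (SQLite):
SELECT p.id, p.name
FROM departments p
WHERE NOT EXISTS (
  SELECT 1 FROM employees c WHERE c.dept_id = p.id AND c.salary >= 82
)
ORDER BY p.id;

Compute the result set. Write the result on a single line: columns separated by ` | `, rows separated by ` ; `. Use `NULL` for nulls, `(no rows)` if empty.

2 | Marketing ; 4 | Legal

For each departments row, check whether any employees with matching dept_id has salary >= 82.
Keep rows where that is false.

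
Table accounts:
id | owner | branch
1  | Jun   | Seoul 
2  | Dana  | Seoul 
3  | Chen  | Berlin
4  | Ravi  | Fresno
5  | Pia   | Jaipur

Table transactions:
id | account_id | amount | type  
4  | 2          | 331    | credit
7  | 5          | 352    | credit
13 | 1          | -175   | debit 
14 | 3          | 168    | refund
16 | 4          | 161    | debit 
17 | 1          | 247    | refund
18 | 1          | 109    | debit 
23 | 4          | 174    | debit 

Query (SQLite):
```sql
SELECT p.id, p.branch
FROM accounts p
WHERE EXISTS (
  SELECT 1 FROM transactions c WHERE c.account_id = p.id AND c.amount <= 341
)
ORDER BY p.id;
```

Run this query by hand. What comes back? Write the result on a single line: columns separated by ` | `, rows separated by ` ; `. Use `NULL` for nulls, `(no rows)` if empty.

For each accounts row, check whether any transactions with matching account_id has amount <= 341.
Keep rows where that is true.

1 | Seoul ; 2 | Seoul ; 3 | Berlin ; 4 | Fresno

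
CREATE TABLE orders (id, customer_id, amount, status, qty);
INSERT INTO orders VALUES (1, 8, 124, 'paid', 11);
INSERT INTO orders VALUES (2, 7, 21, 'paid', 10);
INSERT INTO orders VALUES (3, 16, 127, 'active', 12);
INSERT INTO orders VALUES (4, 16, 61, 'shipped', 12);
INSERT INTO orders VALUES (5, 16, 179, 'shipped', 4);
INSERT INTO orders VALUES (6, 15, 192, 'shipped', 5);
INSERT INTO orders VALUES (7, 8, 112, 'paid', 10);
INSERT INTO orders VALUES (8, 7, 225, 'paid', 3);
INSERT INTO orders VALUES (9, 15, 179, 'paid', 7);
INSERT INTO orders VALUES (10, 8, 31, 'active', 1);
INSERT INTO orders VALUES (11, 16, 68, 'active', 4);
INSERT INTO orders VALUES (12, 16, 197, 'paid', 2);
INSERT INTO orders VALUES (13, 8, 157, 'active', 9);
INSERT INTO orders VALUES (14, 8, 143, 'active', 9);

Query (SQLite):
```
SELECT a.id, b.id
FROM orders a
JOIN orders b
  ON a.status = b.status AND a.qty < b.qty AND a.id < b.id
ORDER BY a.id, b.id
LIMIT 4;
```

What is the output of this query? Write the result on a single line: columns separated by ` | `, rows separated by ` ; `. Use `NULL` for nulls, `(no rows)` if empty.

5 | 6 ; 8 | 9 ; 10 | 11 ; 10 | 13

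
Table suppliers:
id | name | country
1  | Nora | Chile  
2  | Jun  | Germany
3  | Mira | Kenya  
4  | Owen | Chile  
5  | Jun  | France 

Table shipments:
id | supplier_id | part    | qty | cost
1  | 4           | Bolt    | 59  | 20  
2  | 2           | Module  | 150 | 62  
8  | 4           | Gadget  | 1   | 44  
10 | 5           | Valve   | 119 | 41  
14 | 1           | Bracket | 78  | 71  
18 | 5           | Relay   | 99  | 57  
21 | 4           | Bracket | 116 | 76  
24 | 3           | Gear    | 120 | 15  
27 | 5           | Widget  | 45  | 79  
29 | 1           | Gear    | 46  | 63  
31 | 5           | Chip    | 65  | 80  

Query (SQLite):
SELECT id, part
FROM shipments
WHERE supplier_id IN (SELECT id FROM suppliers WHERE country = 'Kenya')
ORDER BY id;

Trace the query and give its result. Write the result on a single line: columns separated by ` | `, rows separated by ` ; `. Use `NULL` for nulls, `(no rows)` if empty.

Inner query: suppliers.id where country = 'Kenya'.
Outer: keep shipments rows whose supplier_id is in that set.
Inner query → {3}

24 | Gear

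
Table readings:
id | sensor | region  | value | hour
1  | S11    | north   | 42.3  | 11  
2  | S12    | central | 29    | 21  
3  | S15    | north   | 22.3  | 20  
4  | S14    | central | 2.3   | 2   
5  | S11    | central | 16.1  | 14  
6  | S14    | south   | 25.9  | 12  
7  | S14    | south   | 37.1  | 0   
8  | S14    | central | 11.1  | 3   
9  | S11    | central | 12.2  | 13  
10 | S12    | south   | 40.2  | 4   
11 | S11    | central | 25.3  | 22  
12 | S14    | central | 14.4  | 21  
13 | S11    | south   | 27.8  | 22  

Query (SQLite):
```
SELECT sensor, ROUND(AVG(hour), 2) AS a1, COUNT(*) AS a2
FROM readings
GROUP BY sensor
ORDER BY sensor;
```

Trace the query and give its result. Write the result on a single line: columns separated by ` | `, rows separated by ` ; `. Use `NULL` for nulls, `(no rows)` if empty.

S11 | 16.4 | 5 ; S12 | 12.5 | 2 ; S14 | 7.6 | 5 ; S15 | 20 | 1

Group readings by sensor.
Per group compute: ROUND(AVG(hour), 2), COUNT(*).
  S11: ids {1, 5, 9, 11, 13} → ROUND(AVG(hour), 2)=16.4, COUNT(*)=5
  S12: ids {2, 10} → ROUND(AVG(hour), 2)=12.5, COUNT(*)=2
  S14: ids {4, 6, 7, 8, 12} → ROUND(AVG(hour), 2)=7.6, COUNT(*)=5
  S15: ids {3} → ROUND(AVG(hour), 2)=20, COUNT(*)=1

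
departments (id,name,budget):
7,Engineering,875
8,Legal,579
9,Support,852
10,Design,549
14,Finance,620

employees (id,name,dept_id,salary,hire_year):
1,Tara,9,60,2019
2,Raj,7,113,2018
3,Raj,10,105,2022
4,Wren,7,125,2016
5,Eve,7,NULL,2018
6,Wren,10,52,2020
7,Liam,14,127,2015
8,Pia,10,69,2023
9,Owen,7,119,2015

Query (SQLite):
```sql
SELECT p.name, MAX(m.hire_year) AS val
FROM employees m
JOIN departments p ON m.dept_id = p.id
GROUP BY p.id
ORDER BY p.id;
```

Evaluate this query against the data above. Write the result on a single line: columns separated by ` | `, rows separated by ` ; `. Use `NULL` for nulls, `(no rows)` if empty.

Join each employees row to its departments via dept_id.
Group joined rows by departments.id; compute MAX(m.hire_year) per group.
  7: ids {2, 4, 5, 9} → MAX(m.hire_year)=2018
  9: ids {1} → MAX(m.hire_year)=2019
  10: ids {3, 6, 8} → MAX(m.hire_year)=2023
  14: ids {7} → MAX(m.hire_year)=2015

Engineering | 2018 ; Support | 2019 ; Design | 2023 ; Finance | 2015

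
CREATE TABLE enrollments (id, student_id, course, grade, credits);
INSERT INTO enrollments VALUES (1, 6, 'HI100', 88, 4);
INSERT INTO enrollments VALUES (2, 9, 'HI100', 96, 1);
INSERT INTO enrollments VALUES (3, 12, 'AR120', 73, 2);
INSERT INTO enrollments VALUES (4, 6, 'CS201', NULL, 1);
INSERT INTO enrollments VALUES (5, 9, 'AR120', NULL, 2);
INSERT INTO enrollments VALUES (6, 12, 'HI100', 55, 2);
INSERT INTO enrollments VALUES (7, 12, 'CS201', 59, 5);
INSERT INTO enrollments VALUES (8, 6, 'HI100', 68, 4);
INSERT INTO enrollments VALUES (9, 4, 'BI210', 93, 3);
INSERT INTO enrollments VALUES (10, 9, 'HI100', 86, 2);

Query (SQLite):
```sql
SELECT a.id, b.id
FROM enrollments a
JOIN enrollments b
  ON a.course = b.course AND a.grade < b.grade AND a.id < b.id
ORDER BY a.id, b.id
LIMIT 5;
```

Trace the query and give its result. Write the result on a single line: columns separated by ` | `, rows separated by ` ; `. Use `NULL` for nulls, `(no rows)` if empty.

1 | 2 ; 6 | 8 ; 6 | 10 ; 8 | 10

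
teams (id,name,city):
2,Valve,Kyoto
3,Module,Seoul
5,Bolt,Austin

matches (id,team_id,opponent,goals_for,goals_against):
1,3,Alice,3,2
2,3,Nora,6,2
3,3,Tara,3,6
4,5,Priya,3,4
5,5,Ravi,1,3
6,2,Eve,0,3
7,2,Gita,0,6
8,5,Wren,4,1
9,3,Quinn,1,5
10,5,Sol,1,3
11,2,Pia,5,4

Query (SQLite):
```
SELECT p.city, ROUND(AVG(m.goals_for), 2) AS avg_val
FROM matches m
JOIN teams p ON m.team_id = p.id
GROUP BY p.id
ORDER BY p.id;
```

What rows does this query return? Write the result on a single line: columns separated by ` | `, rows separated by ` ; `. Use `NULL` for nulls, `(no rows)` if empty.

Kyoto | 1.67 ; Seoul | 3.25 ; Austin | 2.25

Join each matches row to its teams via team_id.
Group joined rows by teams.id; compute ROUND(AVG(m.goals_for), 2) per group.
  2: ids {6, 7, 11} → ROUND(AVG(m.goals_for), 2)=1.67
  3: ids {1, 2, 3, 9} → ROUND(AVG(m.goals_for), 2)=3.25
  5: ids {4, 5, 8, 10} → ROUND(AVG(m.goals_for), 2)=2.25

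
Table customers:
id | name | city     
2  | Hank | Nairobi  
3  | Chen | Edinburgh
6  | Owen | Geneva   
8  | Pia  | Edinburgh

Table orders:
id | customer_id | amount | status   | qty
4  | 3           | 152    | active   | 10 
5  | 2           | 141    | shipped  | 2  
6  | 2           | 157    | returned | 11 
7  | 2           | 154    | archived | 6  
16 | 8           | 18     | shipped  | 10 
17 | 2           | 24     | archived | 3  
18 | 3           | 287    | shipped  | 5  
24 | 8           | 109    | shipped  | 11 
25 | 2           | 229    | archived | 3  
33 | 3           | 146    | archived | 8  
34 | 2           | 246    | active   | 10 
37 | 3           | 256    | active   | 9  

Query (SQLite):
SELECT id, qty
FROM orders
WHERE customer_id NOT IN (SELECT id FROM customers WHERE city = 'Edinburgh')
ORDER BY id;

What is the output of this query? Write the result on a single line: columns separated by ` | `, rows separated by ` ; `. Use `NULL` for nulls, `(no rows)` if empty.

Inner query: customers.id where city = 'Edinburgh'.
Outer: keep orders rows whose customer_id is not in that set.
Inner query → {3, 8}

5 | 2 ; 6 | 11 ; 7 | 6 ; 17 | 3 ; 25 | 3 ; 34 | 10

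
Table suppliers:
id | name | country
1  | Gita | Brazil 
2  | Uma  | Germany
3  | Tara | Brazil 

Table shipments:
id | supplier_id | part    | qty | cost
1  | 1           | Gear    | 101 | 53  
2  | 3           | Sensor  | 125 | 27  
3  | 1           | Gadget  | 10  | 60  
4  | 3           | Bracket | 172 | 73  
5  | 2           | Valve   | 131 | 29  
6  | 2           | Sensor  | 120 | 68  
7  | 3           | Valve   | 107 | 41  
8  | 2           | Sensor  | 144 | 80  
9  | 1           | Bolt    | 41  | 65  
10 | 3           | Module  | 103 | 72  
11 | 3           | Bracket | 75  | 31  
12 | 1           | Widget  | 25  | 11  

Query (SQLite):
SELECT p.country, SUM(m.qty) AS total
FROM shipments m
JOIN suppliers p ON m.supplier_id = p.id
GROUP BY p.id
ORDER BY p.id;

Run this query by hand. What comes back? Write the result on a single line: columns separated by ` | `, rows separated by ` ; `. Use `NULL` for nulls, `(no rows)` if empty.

Join each shipments row to its suppliers via supplier_id.
Group joined rows by suppliers.id; compute SUM(m.qty) per group.
  1: ids {1, 3, 9, 12} → SUM(m.qty)=177
  2: ids {5, 6, 8} → SUM(m.qty)=395
  3: ids {2, 4, 7, 10, 11} → SUM(m.qty)=582

Brazil | 177 ; Germany | 395 ; Brazil | 582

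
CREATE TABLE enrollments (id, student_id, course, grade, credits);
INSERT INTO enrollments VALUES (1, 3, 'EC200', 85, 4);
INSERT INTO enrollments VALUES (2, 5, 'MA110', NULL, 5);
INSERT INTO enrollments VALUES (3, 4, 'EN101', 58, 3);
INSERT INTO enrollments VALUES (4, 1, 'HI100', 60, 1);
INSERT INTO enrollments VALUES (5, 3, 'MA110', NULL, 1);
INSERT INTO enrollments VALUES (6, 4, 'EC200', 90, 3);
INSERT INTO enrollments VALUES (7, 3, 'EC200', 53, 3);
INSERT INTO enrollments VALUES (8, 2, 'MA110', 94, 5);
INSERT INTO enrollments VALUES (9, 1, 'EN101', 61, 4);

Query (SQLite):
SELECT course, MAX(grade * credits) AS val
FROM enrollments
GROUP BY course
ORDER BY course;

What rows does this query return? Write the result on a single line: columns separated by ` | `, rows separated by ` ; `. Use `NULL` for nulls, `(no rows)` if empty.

For each row compute grade * credits.
Group by course; take MAX of the expression per group.
  EC200: ids {1, 6, 7} → MAX(grade * credits)=340
  EN101: ids {3, 9} → MAX(grade * credits)=244
  HI100: ids {4} → MAX(grade * credits)=60
  MA110: ids {2, 5, 8} → MAX(grade * credits)=470

EC200 | 340 ; EN101 | 244 ; HI100 | 60 ; MA110 | 470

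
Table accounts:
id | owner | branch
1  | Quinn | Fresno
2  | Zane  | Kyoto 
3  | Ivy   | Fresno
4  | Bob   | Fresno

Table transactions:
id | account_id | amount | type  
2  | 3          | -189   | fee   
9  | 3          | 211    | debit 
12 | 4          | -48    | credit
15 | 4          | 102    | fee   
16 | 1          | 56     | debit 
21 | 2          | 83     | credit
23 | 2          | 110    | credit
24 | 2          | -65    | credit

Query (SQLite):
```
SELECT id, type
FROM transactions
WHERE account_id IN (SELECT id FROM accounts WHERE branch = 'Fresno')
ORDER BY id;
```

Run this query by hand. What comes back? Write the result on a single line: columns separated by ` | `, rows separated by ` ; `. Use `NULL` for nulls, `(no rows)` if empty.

2 | fee ; 9 | debit ; 12 | credit ; 15 | fee ; 16 | debit

Inner query: accounts.id where branch = 'Fresno'.
Outer: keep transactions rows whose account_id is in that set.
Inner query → {1, 3, 4}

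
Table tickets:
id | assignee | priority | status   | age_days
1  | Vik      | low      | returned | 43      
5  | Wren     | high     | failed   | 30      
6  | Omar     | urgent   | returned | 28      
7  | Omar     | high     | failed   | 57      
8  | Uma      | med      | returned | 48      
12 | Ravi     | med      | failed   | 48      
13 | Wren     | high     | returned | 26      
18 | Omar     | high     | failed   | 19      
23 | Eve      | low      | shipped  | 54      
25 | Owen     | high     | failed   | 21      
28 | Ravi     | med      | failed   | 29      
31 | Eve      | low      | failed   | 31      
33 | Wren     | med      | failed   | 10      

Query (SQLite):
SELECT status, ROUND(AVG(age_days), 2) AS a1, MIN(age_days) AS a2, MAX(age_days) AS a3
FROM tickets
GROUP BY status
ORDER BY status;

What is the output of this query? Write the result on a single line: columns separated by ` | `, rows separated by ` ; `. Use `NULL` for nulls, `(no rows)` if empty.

Group tickets by status.
Per group compute: ROUND(AVG(age_days), 2), MIN(age_days), MAX(age_days).
  failed: ids {5, 7, 12, 18, 25, 28, 31, 33} → ROUND(AVG(age_days), 2)=30.63, MIN(age_days)=10, MAX(age_days)=57
  returned: ids {1, 6, 8, 13} → ROUND(AVG(age_days), 2)=36.25, MIN(age_days)=26, MAX(age_days)=48
  shipped: ids {23} → ROUND(AVG(age_days), 2)=54, MIN(age_days)=54, MAX(age_days)=54

failed | 30.63 | 10 | 57 ; returned | 36.25 | 26 | 48 ; shipped | 54 | 54 | 54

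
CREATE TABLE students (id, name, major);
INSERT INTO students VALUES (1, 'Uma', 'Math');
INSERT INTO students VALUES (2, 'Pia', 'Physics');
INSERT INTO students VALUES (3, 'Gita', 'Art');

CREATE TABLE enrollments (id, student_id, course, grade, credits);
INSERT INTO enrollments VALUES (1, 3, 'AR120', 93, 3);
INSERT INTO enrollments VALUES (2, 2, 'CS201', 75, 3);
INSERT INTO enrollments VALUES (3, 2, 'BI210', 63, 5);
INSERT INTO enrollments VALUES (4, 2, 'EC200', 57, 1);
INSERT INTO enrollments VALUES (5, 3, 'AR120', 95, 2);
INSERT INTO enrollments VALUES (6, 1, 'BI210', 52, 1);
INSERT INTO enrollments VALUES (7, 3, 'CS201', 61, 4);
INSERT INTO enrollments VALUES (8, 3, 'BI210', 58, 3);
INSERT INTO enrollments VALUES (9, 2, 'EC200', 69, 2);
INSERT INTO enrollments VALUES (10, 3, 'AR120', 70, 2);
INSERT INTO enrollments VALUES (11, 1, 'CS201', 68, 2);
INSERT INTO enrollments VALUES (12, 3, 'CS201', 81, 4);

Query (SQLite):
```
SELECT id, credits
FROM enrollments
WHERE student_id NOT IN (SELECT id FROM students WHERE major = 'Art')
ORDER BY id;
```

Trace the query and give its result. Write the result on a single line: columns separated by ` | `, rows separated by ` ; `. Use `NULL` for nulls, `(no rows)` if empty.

2 | 3 ; 3 | 5 ; 4 | 1 ; 6 | 1 ; 9 | 2 ; 11 | 2

Inner query: students.id where major = 'Art'.
Outer: keep enrollments rows whose student_id is not in that set.
Inner query → {3}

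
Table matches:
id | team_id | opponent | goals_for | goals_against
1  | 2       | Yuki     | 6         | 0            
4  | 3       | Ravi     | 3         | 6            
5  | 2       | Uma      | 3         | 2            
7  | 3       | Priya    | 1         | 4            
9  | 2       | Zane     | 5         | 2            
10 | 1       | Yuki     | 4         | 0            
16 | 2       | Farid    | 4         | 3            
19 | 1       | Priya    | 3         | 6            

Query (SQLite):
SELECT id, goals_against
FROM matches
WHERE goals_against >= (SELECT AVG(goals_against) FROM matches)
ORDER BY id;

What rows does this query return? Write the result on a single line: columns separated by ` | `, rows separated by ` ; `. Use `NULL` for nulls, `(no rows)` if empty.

Scalar subquery: AVG(goals_against) over all matches rows = 2.875.
Keep rows where goals_against >= that value.

4 | 6 ; 7 | 4 ; 16 | 3 ; 19 | 6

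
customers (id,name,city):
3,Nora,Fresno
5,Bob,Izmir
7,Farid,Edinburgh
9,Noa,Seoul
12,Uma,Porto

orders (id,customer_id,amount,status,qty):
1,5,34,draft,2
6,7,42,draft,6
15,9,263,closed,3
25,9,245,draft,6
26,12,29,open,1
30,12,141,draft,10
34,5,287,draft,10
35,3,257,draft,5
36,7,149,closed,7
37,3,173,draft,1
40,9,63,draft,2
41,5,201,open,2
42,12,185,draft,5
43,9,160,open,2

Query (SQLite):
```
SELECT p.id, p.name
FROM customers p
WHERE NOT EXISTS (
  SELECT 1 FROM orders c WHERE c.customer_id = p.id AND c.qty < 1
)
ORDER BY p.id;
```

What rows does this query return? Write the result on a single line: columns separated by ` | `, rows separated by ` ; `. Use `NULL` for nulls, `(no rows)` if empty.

3 | Nora ; 5 | Bob ; 7 | Farid ; 9 | Noa ; 12 | Uma

For each customers row, check whether any orders with matching customer_id has qty < 1.
Keep rows where that is false.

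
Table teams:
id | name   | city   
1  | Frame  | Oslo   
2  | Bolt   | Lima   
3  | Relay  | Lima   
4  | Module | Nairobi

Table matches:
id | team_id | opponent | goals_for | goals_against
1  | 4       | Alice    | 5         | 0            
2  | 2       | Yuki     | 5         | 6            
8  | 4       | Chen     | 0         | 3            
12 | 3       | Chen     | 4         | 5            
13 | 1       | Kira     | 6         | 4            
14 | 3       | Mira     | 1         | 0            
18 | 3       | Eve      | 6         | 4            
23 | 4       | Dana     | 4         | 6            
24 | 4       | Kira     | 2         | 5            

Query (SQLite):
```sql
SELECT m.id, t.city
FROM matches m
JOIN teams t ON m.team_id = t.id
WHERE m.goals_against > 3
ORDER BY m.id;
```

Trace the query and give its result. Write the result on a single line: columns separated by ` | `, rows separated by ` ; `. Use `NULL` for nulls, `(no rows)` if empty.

Each matches row matches the teams row where team_id = teams.id.
Then keep rows with m.goals_against > 3.

2 | Lima ; 12 | Lima ; 13 | Oslo ; 18 | Lima ; 23 | Nairobi ; 24 | Nairobi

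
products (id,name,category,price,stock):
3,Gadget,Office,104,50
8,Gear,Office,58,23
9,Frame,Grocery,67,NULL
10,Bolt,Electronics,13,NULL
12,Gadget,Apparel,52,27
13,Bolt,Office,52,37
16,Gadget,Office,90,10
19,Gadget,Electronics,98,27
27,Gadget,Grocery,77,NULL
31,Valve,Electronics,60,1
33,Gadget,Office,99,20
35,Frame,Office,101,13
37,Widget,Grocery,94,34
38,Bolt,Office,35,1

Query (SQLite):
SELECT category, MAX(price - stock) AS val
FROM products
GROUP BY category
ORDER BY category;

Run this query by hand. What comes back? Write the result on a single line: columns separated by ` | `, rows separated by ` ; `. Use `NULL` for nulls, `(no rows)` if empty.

For each row compute price - stock.
Group by category; take MAX of the expression per group.
  Apparel: ids {12} → MAX(price - stock)=25
  Electronics: ids {10, 19, 31} → MAX(price - stock)=71
  Grocery: ids {9, 27, 37} → MAX(price - stock)=60
  Office: ids {3, 8, 13, 16, 33, 35, 38} → MAX(price - stock)=88

Apparel | 25 ; Electronics | 71 ; Grocery | 60 ; Office | 88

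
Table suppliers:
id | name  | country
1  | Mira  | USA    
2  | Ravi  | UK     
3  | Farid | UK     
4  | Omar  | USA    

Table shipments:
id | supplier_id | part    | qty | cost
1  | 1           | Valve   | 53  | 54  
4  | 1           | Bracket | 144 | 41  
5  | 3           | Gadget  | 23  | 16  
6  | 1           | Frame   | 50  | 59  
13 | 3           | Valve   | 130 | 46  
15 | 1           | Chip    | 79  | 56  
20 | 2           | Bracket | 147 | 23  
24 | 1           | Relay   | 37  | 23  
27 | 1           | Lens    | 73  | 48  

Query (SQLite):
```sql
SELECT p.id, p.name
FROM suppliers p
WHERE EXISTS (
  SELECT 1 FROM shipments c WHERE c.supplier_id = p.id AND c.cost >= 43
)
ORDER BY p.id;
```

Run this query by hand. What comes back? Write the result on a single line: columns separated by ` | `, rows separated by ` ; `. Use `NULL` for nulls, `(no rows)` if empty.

1 | Mira ; 3 | Farid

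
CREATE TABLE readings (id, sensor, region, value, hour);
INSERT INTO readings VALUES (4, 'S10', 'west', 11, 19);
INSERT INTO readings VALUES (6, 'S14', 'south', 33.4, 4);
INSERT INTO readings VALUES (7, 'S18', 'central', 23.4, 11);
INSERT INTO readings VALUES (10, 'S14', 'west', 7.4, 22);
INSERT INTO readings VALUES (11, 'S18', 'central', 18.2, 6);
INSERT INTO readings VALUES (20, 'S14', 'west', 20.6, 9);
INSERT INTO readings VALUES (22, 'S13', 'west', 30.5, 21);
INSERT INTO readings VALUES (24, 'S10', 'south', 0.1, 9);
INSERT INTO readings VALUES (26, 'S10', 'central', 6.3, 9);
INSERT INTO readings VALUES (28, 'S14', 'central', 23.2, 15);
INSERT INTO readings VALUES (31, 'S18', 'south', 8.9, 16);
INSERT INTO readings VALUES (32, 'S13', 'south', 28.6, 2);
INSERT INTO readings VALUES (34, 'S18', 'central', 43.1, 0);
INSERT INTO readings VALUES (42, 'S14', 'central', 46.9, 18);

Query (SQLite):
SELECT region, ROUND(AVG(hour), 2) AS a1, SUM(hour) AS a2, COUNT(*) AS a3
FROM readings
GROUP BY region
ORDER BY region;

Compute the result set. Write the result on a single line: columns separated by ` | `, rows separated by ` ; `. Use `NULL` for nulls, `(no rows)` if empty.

central | 9.83 | 59 | 6 ; south | 7.75 | 31 | 4 ; west | 17.75 | 71 | 4

Group readings by region.
Per group compute: ROUND(AVG(hour), 2), SUM(hour), COUNT(*).
  central: ids {7, 11, 26, 28, 34, 42} → ROUND(AVG(hour), 2)=9.83, SUM(hour)=59, COUNT(*)=6
  south: ids {6, 24, 31, 32} → ROUND(AVG(hour), 2)=7.75, SUM(hour)=31, COUNT(*)=4
  west: ids {4, 10, 20, 22} → ROUND(AVG(hour), 2)=17.75, SUM(hour)=71, COUNT(*)=4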